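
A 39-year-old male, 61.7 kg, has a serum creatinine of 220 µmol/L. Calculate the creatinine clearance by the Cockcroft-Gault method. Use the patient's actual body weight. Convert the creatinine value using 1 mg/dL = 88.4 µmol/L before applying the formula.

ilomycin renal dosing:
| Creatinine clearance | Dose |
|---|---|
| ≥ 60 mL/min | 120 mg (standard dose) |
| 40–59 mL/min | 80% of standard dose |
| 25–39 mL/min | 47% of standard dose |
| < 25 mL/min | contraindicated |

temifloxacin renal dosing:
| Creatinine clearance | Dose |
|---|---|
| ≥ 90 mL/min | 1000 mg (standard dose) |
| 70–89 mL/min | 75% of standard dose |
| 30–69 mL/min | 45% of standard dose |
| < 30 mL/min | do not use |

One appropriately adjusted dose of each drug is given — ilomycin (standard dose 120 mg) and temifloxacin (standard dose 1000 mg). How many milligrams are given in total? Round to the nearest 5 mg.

505 mg

SCr = 220 / 88.4 = 2.489 mg/dL
CrCl = (140 − 39) × 61.7 / (72 × 2.489) = 6231.7 / 179.21 ≈ 34.8 mL/min
CrCl ≈ 35 mL/min.
ilomycin: 25–39 mL/min → 47% of 120 mg = 56.4 mg.
temifloxacin: 30–69 mL/min → 45% of 1000 mg = 450 mg.
Total = 56.4 + 450 = 506.4 mg.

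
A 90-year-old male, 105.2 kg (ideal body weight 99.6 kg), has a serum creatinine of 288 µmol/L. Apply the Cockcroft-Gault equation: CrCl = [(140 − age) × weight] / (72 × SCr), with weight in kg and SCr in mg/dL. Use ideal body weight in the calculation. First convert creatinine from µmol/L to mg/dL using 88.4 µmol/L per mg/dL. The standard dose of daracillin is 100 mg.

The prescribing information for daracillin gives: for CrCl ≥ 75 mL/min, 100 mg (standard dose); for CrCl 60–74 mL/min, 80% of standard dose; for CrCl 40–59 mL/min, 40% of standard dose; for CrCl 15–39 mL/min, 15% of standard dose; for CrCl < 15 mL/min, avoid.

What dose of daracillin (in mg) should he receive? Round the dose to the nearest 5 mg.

SCr = 288 / 88.4 = 3.258 mg/dL
CrCl = (140 − 90) × 99.6 / (72 × 3.258) = 4980.0 / 234.58 ≈ 21.2 mL/min
CrCl ≈ 21 mL/min → bracket 15–39 mL/min.
15% of 100 mg = 15 mg

15 mg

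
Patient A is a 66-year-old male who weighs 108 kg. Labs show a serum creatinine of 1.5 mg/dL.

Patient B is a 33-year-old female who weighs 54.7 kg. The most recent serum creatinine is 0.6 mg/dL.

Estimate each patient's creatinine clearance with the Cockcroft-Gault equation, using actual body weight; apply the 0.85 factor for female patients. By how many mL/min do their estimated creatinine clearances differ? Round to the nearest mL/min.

Patient A: CrCl = (140 − 66) × 108 / (72 × 1.5) = 7992.0 / 108.00 ≈ 74.0 mL/min
Patient B: CrCl = (140 − 33) × 54.7 / (72 × 0.6) × 0.85 = 5852.9 / 43.20 × 0.85 ≈ 115.2 mL/min
|74.0 − 115.2| = 41.2 mL/min

41 mL/min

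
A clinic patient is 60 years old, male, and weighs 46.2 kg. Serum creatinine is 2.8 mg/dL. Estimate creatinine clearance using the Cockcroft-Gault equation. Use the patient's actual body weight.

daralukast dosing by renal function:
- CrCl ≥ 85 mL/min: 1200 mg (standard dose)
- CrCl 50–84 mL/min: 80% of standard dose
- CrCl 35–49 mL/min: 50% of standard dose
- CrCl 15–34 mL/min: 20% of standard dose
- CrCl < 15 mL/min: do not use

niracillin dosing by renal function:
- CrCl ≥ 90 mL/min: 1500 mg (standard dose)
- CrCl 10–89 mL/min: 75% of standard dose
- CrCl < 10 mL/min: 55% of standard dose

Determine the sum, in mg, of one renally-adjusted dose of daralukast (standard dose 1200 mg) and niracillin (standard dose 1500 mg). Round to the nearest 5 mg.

1365 mg

CrCl = (140 − 60) × 46.2 / (72 × 2.8) = 3696.0 / 201.60 ≈ 18.3 mL/min
CrCl ≈ 18 mL/min.
daralukast: 15–34 mL/min → 20% of 1200 mg = 240 mg.
niracillin: 10–89 mL/min → 75% of 1500 mg = 1125 mg.
Total = 240 + 1125 = 1365 mg.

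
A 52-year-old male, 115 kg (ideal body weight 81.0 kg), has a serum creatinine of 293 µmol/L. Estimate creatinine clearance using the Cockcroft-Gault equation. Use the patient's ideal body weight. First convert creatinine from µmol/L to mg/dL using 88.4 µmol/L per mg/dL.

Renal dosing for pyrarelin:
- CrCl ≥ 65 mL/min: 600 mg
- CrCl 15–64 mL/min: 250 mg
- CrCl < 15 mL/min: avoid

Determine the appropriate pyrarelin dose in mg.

250 mg

SCr = 293 / 88.4 = 3.314 mg/dL
CrCl = (140 − 52) × 81 / (72 × 3.314) = 7128.0 / 238.61 ≈ 29.9 mL/min
CrCl ≈ 30 mL/min → bracket 15–64 mL/min.
Dose for this bracket: 250 mg.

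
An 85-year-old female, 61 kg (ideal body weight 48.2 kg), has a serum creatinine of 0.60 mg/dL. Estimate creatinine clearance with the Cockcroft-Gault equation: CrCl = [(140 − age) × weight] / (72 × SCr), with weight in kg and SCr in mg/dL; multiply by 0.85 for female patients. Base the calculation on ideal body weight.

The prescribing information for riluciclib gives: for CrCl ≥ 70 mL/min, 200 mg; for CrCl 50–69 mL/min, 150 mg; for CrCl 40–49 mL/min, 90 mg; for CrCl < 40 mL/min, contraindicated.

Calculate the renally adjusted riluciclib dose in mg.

150 mg

CrCl = (140 − 85) × 48.2 / (72 × 0.6) × 0.85 = 2651.0 / 43.20 × 0.85 ≈ 52.2 mL/min
CrCl ≈ 52 mL/min → bracket 50–69 mL/min.
Dose for this bracket: 150 mg.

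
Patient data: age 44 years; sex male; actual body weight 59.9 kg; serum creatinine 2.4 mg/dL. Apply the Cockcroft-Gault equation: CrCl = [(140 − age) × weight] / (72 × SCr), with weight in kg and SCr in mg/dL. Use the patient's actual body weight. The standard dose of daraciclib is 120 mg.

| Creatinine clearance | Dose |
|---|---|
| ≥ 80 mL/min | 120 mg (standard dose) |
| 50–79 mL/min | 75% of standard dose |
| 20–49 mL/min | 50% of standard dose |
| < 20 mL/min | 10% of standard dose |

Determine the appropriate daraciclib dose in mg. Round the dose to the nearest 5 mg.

CrCl = (140 − 44) × 59.9 / (72 × 2.4) = 5750.4 / 172.80 ≈ 33.3 mL/min
CrCl ≈ 33 mL/min → bracket 20–49 mL/min.
50% of 120 mg = 60 mg

60 mg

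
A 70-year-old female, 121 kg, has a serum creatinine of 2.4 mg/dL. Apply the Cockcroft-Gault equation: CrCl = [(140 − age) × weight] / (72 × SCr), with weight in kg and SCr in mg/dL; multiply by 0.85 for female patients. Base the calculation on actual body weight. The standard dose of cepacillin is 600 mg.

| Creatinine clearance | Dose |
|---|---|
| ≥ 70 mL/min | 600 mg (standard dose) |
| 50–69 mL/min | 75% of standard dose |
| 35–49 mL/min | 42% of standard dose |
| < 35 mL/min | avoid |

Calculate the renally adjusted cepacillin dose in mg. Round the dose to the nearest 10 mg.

CrCl = (140 − 70) × 121 / (72 × 2.4) × 0.85 = 8470.0 / 172.80 × 0.85 ≈ 41.7 mL/min
CrCl ≈ 42 mL/min → bracket 35–49 mL/min.
42% of 600 mg = 252 mg → 250 mg

250 mg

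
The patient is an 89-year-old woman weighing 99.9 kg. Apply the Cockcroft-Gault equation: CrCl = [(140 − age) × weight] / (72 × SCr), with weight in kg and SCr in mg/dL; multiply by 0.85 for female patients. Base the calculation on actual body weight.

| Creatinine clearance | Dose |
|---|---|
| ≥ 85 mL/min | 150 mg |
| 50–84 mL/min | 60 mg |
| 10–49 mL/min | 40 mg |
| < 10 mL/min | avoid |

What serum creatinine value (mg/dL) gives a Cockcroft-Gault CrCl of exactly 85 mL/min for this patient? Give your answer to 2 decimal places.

0.71 mg/dL

Standard dose requires CrCl ≥ 85 mL/min.
Set (140 − 89) × 99.9 × 0.85 / (72 × SCr) = 85
SCr = (140 − 89) × 99.9 × 0.85 / (72 × 85) = 0.708 mg/dL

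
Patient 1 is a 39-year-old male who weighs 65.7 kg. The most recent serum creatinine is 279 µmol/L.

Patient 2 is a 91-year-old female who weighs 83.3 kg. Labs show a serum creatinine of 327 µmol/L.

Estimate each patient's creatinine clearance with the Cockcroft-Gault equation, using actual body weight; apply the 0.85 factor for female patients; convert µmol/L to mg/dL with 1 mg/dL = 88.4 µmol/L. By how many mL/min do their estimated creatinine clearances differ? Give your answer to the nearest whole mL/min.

16 mL/min

Patient 1: SCr = 279 / 88.4 = 3.156 mg/dL
Patient 1: CrCl = (140 − 39) × 65.7 / (72 × 3.156) = 6635.7 / 227.23 ≈ 29.2 mL/min
Patient 2: SCr = 327 / 88.4 = 3.699 mg/dL
Patient 2: CrCl = (140 − 91) × 83.3 / (72 × 3.699) × 0.85 = 4081.7 / 266.33 × 0.85 ≈ 13.0 mL/min
|29.2 − 13.0| = 16.2 mL/min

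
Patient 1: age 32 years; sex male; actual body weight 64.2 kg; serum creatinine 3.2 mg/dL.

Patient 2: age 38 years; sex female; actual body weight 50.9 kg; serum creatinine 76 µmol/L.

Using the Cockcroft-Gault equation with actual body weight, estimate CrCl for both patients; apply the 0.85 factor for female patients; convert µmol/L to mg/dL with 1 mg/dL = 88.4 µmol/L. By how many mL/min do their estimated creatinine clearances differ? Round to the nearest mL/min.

Patient 1: CrCl = (140 − 32) × 64.2 / (72 × 3.2) = 6933.6 / 230.40 ≈ 30.1 mL/min
Patient 2: SCr = 76 / 88.4 = 0.86 mg/dL
Patient 2: CrCl = (140 − 38) × 50.9 / (72 × 0.86) × 0.85 = 5191.8 / 61.92 × 0.85 ≈ 71.3 mL/min
|30.1 − 71.3| = 41.2 mL/min

41 mL/min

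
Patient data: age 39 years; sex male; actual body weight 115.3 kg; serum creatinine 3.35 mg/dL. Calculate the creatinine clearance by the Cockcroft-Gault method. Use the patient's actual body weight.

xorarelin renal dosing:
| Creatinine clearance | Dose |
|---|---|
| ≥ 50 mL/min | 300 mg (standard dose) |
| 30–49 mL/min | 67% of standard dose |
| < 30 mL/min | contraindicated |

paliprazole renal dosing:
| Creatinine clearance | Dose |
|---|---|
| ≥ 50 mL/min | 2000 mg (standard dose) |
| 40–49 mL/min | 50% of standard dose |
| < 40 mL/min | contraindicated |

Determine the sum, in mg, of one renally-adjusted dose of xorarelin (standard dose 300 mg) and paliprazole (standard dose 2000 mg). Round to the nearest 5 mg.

CrCl = (140 − 39) × 115.3 / (72 × 3.35) = 11645.3 / 241.20 ≈ 48.3 mL/min
CrCl ≈ 48 mL/min.
xorarelin: 30–49 mL/min → 67% of 300 mg = 201 mg.
paliprazole: 40–49 mL/min → 50% of 2000 mg = 1000 mg.
Total = 201 + 1000 = 1201 mg.

1200 mg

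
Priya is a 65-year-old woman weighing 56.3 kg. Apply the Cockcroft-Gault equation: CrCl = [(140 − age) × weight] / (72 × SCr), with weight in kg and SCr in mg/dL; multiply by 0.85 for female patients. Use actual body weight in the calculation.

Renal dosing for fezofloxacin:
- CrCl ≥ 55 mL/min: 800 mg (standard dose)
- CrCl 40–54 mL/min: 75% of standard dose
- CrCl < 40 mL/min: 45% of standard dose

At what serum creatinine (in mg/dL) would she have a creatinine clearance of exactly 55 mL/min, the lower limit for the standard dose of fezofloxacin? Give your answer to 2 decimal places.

Standard dose requires CrCl ≥ 55 mL/min.
Set (140 − 65) × 56.3 × 0.85 / (72 × SCr) = 55
SCr = (140 − 65) × 56.3 × 0.85 / (72 × 55) = 0.906 mg/dL

0.91 mg/dL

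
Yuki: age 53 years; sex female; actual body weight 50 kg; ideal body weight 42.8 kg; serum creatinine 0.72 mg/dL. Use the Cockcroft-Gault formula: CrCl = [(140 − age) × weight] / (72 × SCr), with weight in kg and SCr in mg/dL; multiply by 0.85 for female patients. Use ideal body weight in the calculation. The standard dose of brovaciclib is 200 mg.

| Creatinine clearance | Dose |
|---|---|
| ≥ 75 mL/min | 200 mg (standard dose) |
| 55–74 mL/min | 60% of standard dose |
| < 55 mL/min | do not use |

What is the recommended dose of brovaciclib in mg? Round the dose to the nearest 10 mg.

CrCl = (140 − 53) × 42.8 / (72 × 0.72) × 0.85 = 3723.6 / 51.84 × 0.85 ≈ 61.1 mL/min
CrCl ≈ 61 mL/min → bracket 55–74 mL/min.
60% of 200 mg = 120 mg

120 mg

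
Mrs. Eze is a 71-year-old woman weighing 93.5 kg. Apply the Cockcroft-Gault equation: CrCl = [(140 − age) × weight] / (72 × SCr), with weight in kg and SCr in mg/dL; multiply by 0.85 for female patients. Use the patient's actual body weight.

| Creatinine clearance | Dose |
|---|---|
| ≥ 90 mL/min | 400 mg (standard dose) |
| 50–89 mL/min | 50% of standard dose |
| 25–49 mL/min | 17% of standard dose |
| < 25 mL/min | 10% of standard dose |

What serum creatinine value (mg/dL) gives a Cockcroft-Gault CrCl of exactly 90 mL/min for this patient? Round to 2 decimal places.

Standard dose requires CrCl ≥ 90 mL/min.
Set (140 − 71) × 93.5 × 0.85 / (72 × SCr) = 90
SCr = (140 − 71) × 93.5 × 0.85 / (72 × 90) = 0.846 mg/dL

0.85 mg/dL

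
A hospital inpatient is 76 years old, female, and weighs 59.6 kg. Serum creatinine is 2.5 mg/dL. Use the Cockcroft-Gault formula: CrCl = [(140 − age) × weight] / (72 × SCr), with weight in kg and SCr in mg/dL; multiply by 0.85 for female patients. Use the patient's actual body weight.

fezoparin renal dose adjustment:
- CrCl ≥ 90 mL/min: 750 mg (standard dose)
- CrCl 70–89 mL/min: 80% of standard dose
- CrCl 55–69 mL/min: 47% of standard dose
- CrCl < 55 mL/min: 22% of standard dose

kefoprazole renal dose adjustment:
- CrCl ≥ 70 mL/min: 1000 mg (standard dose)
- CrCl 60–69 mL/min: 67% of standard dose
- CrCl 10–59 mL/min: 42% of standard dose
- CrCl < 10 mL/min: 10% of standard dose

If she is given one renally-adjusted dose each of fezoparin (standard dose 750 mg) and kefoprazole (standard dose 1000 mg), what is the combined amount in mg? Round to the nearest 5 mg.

CrCl = (140 − 76) × 59.6 / (72 × 2.5) × 0.85 = 3814.4 / 180.00 × 0.85 ≈ 18.0 mL/min
CrCl ≈ 18 mL/min.
fezoparin: < 55 mL/min → 22% of 750 mg = 165 mg.
kefoprazole: 10–59 mL/min → 42% of 1000 mg = 420 mg.
Total = 165 + 420 = 585 mg.

585 mg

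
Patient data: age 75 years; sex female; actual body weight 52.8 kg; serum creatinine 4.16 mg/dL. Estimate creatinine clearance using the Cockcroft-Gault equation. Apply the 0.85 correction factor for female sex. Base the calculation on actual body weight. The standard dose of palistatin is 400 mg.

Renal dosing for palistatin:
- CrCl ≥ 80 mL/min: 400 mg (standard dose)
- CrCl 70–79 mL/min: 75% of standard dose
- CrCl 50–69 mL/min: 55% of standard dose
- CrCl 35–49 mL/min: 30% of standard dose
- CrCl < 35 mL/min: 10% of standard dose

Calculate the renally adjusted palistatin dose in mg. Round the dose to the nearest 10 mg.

CrCl = (140 − 75) × 52.8 / (72 × 4.16) × 0.85 = 3432.0 / 299.52 × 0.85 ≈ 9.7 mL/min
CrCl ≈ 10 mL/min → bracket < 35 mL/min.
10% of 400 mg = 40 mg

40 mg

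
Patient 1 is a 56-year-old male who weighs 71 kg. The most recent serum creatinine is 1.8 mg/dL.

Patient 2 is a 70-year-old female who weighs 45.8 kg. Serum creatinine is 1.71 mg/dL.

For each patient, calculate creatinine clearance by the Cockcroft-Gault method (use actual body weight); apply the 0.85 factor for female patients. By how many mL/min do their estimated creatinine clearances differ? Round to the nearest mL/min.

24 mL/min

Patient 1: CrCl = (140 − 56) × 71 / (72 × 1.8) = 5964.0 / 129.60 ≈ 46.0 mL/min
Patient 2: CrCl = (140 − 70) × 45.8 / (72 × 1.71) × 0.85 = 3206.0 / 123.12 × 0.85 ≈ 22.1 mL/min
|46.0 − 22.1| = 23.9 mL/min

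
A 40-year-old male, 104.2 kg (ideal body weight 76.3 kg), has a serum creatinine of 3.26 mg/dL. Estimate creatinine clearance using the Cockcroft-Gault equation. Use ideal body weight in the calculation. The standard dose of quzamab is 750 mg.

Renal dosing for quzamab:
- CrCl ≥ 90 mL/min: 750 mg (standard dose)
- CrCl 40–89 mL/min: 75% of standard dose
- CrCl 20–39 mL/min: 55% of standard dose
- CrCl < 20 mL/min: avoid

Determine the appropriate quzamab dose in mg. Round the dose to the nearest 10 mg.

410 mg

CrCl = (140 − 40) × 76.3 / (72 × 3.26) = 7630.0 / 234.72 ≈ 32.5 mL/min
CrCl ≈ 33 mL/min → bracket 20–39 mL/min.
55% of 750 mg = 412.5 mg → 410 mg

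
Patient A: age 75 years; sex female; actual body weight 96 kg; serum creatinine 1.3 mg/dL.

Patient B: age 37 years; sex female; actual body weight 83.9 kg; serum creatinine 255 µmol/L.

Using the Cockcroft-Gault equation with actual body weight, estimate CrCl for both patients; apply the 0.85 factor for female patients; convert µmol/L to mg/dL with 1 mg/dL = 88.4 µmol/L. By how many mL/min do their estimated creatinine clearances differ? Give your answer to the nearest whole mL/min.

21 mL/min

Patient A: CrCl = (140 − 75) × 96 / (72 × 1.3) × 0.85 = 6240.0 / 93.60 × 0.85 ≈ 56.7 mL/min
Patient B: SCr = 255 / 88.4 = 2.885 mg/dL
Patient B: CrCl = (140 − 37) × 83.9 / (72 × 2.885) × 0.85 = 8641.7 / 207.72 × 0.85 ≈ 35.4 mL/min
|56.7 − 35.4| = 21.3 mL/min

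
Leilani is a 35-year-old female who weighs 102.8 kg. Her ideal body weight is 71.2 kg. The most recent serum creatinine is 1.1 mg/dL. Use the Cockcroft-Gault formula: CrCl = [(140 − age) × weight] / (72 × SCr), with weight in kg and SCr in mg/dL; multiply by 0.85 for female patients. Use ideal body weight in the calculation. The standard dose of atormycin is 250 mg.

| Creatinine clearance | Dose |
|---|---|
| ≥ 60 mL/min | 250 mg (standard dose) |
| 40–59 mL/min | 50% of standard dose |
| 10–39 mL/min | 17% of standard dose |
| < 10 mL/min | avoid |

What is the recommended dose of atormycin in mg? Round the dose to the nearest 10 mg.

250 mg

CrCl = (140 − 35) × 71.2 / (72 × 1.1) × 0.85 = 7476.0 / 79.20 × 0.85 ≈ 80.2 mL/min
CrCl ≈ 80 mL/min → bracket ≥ 60 mL/min.
100% of 250 mg = 250 mg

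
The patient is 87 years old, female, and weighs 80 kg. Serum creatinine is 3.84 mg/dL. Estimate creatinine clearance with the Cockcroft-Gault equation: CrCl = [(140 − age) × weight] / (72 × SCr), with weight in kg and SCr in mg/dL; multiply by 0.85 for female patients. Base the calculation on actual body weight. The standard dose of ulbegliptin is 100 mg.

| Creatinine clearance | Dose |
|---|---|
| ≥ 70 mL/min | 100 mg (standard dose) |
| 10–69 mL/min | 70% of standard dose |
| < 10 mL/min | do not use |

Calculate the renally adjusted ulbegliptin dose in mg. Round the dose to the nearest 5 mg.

CrCl = (140 − 87) × 80 / (72 × 3.84) × 0.85 = 4240.0 / 276.48 × 0.85 ≈ 13.0 mL/min
CrCl ≈ 13 mL/min → bracket 10–69 mL/min.
70% of 100 mg = 70 mg

70 mg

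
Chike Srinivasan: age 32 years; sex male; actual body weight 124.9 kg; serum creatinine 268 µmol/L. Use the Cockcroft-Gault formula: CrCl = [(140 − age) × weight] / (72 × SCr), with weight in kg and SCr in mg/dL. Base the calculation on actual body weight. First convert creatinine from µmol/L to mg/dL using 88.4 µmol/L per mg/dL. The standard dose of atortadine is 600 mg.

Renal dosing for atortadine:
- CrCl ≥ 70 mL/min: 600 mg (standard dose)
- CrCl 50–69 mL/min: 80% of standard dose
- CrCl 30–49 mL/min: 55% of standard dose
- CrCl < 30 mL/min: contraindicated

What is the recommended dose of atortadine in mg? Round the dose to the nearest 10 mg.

SCr = 268 / 88.4 = 3.032 mg/dL
CrCl = (140 − 32) × 124.9 / (72 × 3.032) = 13489.2 / 218.30 ≈ 61.8 mL/min
CrCl ≈ 62 mL/min → bracket 50–69 mL/min.
80% of 600 mg = 480 mg

480 mg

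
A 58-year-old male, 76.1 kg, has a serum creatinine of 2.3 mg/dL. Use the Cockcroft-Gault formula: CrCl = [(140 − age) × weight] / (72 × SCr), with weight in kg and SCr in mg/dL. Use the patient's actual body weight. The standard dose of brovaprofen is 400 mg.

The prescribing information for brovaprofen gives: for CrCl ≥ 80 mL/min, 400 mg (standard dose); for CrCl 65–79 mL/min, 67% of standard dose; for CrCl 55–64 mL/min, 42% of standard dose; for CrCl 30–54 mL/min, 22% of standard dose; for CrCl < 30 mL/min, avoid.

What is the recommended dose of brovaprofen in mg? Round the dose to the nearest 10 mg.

CrCl = (140 − 58) × 76.1 / (72 × 2.3) = 6240.2 / 165.60 ≈ 37.7 mL/min
CrCl ≈ 38 mL/min → bracket 30–54 mL/min.
22% of 400 mg = 88 mg → 90 mg

90 mg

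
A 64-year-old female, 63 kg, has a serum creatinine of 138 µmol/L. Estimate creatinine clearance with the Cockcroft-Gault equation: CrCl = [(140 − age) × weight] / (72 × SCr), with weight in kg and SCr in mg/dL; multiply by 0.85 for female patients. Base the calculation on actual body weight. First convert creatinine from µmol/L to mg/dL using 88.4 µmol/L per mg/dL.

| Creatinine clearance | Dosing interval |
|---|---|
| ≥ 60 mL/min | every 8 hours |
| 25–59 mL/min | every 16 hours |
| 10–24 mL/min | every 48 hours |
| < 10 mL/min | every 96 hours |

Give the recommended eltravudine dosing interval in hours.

every 16 hours

SCr = 138 / 88.4 = 1.561 mg/dL
CrCl = (140 − 64) × 63 / (72 × 1.561) × 0.85 = 4788.0 / 112.39 × 0.85 ≈ 36.2 mL/min
CrCl ≈ 36 mL/min → bracket 25–59 mL/min → every 16 hours.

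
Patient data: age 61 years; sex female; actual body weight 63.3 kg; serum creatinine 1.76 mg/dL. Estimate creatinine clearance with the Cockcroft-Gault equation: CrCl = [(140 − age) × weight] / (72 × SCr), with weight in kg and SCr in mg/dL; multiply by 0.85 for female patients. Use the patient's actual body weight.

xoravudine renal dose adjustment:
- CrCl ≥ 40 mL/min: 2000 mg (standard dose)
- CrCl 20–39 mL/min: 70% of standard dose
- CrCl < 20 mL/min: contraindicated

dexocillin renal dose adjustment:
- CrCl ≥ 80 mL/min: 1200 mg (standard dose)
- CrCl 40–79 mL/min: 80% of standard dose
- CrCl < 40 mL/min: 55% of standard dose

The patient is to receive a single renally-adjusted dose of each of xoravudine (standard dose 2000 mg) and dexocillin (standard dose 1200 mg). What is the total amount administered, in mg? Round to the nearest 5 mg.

2060 mg

CrCl = (140 − 61) × 63.3 / (72 × 1.76) × 0.85 = 5000.7 / 126.72 × 0.85 ≈ 33.5 mL/min
CrCl ≈ 34 mL/min.
xoravudine: 20–39 mL/min → 70% of 2000 mg = 1400 mg.
dexocillin: < 40 mL/min → 55% of 1200 mg = 660 mg.
Total = 1400 + 660 = 2060 mg.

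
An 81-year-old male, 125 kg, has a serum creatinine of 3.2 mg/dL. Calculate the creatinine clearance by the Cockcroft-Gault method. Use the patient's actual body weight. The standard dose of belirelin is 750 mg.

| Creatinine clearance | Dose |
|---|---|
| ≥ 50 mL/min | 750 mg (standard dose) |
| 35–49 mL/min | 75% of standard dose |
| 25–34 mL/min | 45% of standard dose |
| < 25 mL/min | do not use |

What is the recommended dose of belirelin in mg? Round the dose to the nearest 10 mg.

CrCl = (140 − 81) × 125 / (72 × 3.2) = 7375.0 / 230.40 ≈ 32.0 mL/min
CrCl ≈ 32 mL/min → bracket 25–34 mL/min.
45% of 750 mg = 337.5 mg → 340 mg

340 mg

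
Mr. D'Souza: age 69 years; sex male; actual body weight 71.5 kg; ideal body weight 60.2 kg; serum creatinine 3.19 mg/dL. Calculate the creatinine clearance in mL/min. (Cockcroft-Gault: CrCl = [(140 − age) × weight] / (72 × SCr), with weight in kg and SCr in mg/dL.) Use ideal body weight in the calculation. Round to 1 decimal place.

18.6 mL/min

CrCl = (140 − 69) × 60.2 / (72 × 3.19) = 4274.2 / 229.68 ≈ 18.6 mL/min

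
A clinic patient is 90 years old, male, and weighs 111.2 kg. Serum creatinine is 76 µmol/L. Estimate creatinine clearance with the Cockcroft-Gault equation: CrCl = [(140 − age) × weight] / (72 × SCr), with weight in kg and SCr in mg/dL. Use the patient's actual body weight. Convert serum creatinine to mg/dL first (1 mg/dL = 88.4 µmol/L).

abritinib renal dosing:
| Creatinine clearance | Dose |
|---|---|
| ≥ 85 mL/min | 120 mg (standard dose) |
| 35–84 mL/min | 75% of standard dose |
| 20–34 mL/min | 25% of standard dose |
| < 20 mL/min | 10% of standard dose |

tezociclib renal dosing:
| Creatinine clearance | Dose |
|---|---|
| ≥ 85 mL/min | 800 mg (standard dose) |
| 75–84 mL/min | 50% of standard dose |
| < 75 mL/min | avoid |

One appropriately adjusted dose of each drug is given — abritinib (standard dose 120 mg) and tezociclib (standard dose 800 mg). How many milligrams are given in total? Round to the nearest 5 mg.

SCr = 76 / 88.4 = 0.86 mg/dL
CrCl = (140 − 90) × 111.2 / (72 × 0.86) = 5560.0 / 61.92 ≈ 89.8 mL/min
CrCl ≈ 90 mL/min.
abritinib: ≥ 85 mL/min → 100% of 120 mg = 120 mg.
tezociclib: ≥ 85 mL/min → 100% of 800 mg = 800 mg.
Total = 120 + 800 = 920 mg.

920 mg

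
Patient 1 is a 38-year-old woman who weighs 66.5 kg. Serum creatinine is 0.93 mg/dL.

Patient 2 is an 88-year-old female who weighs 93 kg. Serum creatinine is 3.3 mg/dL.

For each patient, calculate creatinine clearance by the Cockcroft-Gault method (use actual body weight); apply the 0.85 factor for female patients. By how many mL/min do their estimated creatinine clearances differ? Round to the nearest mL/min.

69 mL/min

Patient 1: CrCl = (140 − 38) × 66.5 / (72 × 0.93) × 0.85 = 6783.0 / 66.96 × 0.85 ≈ 86.1 mL/min
Patient 2: CrCl = (140 − 88) × 93 / (72 × 3.3) × 0.85 = 4836.0 / 237.60 × 0.85 ≈ 17.3 mL/min
|86.1 − 17.3| = 68.8 mL/min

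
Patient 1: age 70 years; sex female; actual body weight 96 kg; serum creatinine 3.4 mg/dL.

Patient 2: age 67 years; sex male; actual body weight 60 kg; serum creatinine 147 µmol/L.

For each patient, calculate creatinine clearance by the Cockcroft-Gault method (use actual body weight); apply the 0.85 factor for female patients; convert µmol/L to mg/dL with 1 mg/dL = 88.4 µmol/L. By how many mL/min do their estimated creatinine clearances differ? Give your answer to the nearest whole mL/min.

13 mL/min

Patient 1: CrCl = (140 − 70) × 96 / (72 × 3.4) × 0.85 = 6720.0 / 244.80 × 0.85 ≈ 23.3 mL/min
Patient 2: SCr = 147 / 88.4 = 1.663 mg/dL
Patient 2: CrCl = (140 − 67) × 60 / (72 × 1.663) = 4380.0 / 119.74 ≈ 36.6 mL/min
|23.3 − 36.6| = 13.3 mL/min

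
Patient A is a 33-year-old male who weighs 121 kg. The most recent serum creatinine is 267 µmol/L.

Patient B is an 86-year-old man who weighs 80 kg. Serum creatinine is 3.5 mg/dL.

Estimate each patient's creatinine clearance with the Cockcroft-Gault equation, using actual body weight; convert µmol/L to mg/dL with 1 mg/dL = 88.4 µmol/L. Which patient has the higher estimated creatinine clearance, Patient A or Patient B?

Patient A

Patient A: SCr = 267 / 88.4 = 3.02 mg/dL
Patient A: CrCl = (140 − 33) × 121 / (72 × 3.02) = 12947.0 / 217.44 ≈ 59.5 mL/min
Patient B: CrCl = (140 − 86) × 80 / (72 × 3.5) = 4320.0 / 252.00 ≈ 17.1 mL/min
59.5 vs 17.1 mL/min → Patient A is higher.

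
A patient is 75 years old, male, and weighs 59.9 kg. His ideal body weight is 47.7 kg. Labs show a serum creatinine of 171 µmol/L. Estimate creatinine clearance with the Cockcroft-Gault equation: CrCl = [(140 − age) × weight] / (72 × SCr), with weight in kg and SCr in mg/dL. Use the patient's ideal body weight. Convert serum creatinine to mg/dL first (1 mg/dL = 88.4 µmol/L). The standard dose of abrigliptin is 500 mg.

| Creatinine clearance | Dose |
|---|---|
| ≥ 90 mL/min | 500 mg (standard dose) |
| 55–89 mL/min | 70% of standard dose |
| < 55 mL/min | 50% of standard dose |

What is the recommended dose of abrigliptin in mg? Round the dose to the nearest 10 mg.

SCr = 171 / 88.4 = 1.934 mg/dL
CrCl = (140 − 75) × 47.7 / (72 × 1.934) = 3100.5 / 139.25 ≈ 22.3 mL/min
CrCl ≈ 22 mL/min → bracket < 55 mL/min.
50% of 500 mg = 250 mg

250 mg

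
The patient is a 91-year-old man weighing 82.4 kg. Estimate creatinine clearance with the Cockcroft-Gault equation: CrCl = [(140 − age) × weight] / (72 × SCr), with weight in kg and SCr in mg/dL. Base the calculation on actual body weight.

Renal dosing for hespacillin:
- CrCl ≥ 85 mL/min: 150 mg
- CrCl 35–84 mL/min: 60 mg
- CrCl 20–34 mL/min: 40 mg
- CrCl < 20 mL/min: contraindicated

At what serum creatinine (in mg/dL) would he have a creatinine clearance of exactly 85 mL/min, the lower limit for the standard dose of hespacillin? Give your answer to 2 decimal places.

Standard dose requires CrCl ≥ 85 mL/min.
Set (140 − 91) × 82.4 / (72 × SCr) = 85
SCr = (140 − 91) × 82.4 / (72 × 85) = 0.660 mg/dL

0.66 mg/dL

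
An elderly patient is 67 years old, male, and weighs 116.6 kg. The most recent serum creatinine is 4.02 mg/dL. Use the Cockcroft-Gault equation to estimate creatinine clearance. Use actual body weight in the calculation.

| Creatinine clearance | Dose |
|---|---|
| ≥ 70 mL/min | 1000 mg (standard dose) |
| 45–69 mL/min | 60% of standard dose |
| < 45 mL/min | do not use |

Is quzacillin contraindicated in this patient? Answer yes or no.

yes

CrCl = (140 − 67) × 116.6 / (72 × 4.02) = 8511.8 / 289.44 ≈ 29.4 mL/min
CrCl ≈ 29 mL/min, which is < 45 mL/min.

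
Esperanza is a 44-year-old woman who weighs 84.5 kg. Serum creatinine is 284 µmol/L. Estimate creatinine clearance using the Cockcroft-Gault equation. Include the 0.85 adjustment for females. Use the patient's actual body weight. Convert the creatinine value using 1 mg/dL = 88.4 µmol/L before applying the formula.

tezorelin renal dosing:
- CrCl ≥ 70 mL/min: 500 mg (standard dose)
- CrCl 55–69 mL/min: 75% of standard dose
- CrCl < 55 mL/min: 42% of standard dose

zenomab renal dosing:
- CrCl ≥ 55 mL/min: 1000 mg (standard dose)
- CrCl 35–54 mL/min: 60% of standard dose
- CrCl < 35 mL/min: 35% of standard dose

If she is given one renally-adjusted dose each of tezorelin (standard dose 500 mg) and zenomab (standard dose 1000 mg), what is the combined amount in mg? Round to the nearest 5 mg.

SCr = 284 / 88.4 = 3.213 mg/dL
CrCl = (140 − 44) × 84.5 / (72 × 3.213) × 0.85 = 8112.0 / 231.34 × 0.85 ≈ 29.8 mL/min
CrCl ≈ 30 mL/min.
tezorelin: < 55 mL/min → 42% of 500 mg = 210 mg.
zenomab: < 35 mL/min → 35% of 1000 mg = 350 mg.
Total = 210 + 350 = 560 mg.

560 mg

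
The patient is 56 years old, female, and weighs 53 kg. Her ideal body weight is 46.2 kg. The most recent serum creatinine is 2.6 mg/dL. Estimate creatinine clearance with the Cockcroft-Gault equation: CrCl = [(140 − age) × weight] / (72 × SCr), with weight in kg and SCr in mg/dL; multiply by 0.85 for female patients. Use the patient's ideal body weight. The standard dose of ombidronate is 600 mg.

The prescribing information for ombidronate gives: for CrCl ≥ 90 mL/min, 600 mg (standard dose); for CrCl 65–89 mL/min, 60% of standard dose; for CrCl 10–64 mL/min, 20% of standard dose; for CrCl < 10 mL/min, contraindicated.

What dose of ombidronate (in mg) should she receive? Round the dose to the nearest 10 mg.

CrCl = (140 − 56) × 46.2 / (72 × 2.6) × 0.85 = 3880.8 / 187.20 × 0.85 ≈ 17.6 mL/min
CrCl ≈ 18 mL/min → bracket 10–64 mL/min.
20% of 600 mg = 120 mg

120 mg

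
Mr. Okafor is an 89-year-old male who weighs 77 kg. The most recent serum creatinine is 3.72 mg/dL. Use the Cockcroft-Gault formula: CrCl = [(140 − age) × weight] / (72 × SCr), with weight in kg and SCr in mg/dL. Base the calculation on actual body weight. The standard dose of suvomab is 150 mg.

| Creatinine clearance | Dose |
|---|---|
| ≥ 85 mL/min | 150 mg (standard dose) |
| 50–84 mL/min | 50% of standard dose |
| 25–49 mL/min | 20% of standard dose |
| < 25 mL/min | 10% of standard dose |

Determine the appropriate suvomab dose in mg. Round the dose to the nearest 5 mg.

15 mg

CrCl = (140 − 89) × 77 / (72 × 3.72) = 3927.0 / 267.84 ≈ 14.7 mL/min
CrCl ≈ 15 mL/min → bracket < 25 mL/min.
10% of 150 mg = 15 mg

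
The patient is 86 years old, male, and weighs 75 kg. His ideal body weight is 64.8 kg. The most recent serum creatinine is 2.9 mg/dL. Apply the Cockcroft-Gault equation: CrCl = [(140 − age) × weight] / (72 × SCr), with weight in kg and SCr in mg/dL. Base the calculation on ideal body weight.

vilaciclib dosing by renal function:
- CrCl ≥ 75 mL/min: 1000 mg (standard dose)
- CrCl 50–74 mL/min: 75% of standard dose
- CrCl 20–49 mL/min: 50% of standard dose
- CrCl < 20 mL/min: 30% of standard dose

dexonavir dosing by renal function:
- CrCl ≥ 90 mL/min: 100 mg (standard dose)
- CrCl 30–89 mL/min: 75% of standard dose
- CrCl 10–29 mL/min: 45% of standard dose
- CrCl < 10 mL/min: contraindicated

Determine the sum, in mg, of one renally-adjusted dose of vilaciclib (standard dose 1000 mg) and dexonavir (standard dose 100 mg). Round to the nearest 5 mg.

CrCl = (140 − 86) × 64.8 / (72 × 2.9) = 3499.2 / 208.80 ≈ 16.8 mL/min
CrCl ≈ 17 mL/min.
vilaciclib: < 20 mL/min → 30% of 1000 mg = 300 mg.
dexonavir: 10–29 mL/min → 45% of 100 mg = 45 mg.
Total = 300 + 45 = 345 mg.

345 mg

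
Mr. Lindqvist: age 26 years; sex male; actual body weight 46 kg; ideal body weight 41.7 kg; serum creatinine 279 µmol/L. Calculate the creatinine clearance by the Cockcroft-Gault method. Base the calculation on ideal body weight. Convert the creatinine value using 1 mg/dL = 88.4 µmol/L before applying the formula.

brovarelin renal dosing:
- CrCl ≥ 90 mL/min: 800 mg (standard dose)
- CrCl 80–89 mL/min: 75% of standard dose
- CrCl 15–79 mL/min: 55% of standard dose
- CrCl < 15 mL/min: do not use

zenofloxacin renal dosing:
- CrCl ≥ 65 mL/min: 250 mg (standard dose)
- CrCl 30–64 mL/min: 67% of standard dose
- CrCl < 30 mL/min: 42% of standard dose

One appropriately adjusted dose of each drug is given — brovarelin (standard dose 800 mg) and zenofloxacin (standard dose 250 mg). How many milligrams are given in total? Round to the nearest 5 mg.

SCr = 279 / 88.4 = 3.156 mg/dL
CrCl = (140 − 26) × 41.7 / (72 × 3.156) = 4753.8 / 227.23 ≈ 20.9 mL/min
CrCl ≈ 21 mL/min.
brovarelin: 15–79 mL/min → 55% of 800 mg = 440 mg.
zenofloxacin: < 30 mL/min → 42% of 250 mg = 105 mg.
Total = 440 + 105 = 545 mg.

545 mg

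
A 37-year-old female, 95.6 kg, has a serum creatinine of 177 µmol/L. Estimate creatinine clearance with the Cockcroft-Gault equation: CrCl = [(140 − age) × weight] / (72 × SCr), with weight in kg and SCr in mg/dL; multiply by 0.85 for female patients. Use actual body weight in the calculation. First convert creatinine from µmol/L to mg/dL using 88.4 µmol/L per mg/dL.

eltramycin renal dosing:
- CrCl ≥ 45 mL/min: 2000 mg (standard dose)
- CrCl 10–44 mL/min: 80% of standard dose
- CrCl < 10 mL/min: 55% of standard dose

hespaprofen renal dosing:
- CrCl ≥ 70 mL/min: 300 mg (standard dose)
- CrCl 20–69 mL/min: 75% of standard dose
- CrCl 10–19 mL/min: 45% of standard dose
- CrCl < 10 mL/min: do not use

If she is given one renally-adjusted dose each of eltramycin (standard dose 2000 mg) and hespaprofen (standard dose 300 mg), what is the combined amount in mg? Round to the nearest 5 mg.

SCr = 177 / 88.4 = 2.002 mg/dL
CrCl = (140 − 37) × 95.6 / (72 × 2.002) × 0.85 = 9846.8 / 144.14 × 0.85 ≈ 58.1 mL/min
CrCl ≈ 58 mL/min.
eltramycin: ≥ 45 mL/min → 100% of 2000 mg = 2000 mg.
hespaprofen: 20–69 mL/min → 75% of 300 mg = 225 mg.
Total = 2000 + 225 = 2225 mg.

2225 mg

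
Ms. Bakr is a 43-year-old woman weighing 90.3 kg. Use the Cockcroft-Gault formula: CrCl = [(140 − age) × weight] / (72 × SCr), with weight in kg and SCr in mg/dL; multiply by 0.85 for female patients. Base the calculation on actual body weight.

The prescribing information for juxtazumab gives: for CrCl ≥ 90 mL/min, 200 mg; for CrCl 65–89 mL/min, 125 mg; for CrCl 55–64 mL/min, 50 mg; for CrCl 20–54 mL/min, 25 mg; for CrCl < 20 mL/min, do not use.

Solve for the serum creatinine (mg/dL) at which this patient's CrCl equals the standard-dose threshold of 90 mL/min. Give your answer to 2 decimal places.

Standard dose requires CrCl ≥ 90 mL/min.
Set (140 − 43) × 90.3 × 0.85 / (72 × SCr) = 90
SCr = (140 − 43) × 90.3 × 0.85 / (72 × 90) = 1.149 mg/dL

1.15 mg/dL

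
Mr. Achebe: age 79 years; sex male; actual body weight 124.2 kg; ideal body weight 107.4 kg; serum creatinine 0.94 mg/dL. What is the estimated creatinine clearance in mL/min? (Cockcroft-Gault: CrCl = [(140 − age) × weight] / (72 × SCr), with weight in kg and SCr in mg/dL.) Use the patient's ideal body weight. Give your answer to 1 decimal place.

96.8 mL/min

CrCl = (140 − 79) × 107.4 / (72 × 0.94) = 6551.4 / 67.68 ≈ 96.8 mL/min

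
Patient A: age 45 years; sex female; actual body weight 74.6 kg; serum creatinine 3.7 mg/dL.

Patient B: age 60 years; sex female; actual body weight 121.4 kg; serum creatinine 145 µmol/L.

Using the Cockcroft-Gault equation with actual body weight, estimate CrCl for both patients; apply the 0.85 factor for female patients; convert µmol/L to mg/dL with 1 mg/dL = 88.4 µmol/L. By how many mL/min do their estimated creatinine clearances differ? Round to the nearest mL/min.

Patient A: CrCl = (140 − 45) × 74.6 / (72 × 3.7) × 0.85 = 7087.0 / 266.40 × 0.85 ≈ 22.6 mL/min
Patient B: SCr = 145 / 88.4 = 1.64 mg/dL
Patient B: CrCl = (140 − 60) × 121.4 / (72 × 1.64) × 0.85 = 9712.0 / 118.08 × 0.85 ≈ 69.9 mL/min
|22.6 − 69.9| = 47.3 mL/min

47 mL/min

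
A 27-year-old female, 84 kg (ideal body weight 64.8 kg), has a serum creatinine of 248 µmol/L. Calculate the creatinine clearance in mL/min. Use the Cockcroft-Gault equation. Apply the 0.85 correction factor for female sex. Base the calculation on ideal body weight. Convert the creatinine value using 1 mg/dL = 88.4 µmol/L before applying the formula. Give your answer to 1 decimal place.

SCr = 248 / 88.4 = 2.805 mg/dL
CrCl = (140 − 27) × 64.8 / (72 × 2.805) × 0.85 = 7322.4 / 201.96 × 0.85 ≈ 30.8 mL/min

30.8 mL/min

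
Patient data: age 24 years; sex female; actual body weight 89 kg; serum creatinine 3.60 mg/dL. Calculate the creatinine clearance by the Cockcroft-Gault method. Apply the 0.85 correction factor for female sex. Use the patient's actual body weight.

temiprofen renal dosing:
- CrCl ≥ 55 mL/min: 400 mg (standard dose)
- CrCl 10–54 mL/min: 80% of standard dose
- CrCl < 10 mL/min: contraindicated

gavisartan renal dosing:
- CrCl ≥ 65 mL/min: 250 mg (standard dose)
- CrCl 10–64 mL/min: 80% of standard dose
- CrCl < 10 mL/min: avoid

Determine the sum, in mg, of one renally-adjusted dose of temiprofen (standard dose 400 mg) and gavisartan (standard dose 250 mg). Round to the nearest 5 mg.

CrCl = (140 − 24) × 89 / (72 × 3.6) × 0.85 = 10324.0 / 259.20 × 0.85 ≈ 33.9 mL/min
CrCl ≈ 34 mL/min.
temiprofen: 10–54 mL/min → 80% of 400 mg = 320 mg.
gavisartan: 10–64 mL/min → 80% of 250 mg = 200 mg.
Total = 320 + 200 = 520 mg.

520 mg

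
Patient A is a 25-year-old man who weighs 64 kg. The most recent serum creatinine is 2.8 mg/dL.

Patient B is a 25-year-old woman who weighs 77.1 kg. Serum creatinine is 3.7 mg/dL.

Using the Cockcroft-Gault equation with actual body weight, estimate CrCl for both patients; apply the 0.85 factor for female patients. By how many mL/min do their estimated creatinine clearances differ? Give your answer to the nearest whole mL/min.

8 mL/min

Patient A: CrCl = (140 − 25) × 64 / (72 × 2.8) = 7360.0 / 201.60 ≈ 36.5 mL/min
Patient B: CrCl = (140 − 25) × 77.1 / (72 × 3.7) × 0.85 = 8866.5 / 266.40 × 0.85 ≈ 28.3 mL/min
|36.5 − 28.3| = 8.2 mL/min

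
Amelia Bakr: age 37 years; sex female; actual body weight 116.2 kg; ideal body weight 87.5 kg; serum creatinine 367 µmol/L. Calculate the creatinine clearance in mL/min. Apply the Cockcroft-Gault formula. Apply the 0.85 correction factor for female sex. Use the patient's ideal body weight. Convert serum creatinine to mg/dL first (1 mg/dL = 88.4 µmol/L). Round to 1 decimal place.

25.6 mL/min

SCr = 367 / 88.4 = 4.152 mg/dL
CrCl = (140 − 37) × 87.5 / (72 × 4.152) × 0.85 = 9012.5 / 298.94 × 0.85 ≈ 25.6 mL/min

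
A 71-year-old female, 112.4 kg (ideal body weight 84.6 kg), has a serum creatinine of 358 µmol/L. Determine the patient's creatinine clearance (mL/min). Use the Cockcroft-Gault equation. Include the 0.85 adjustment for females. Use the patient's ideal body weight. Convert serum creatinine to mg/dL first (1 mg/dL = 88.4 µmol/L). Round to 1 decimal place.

17.0 mL/min

SCr = 358 / 88.4 = 4.05 mg/dL
CrCl = (140 − 71) × 84.6 / (72 × 4.05) × 0.85 = 5837.4 / 291.60 × 0.85 ≈ 17.0 mL/min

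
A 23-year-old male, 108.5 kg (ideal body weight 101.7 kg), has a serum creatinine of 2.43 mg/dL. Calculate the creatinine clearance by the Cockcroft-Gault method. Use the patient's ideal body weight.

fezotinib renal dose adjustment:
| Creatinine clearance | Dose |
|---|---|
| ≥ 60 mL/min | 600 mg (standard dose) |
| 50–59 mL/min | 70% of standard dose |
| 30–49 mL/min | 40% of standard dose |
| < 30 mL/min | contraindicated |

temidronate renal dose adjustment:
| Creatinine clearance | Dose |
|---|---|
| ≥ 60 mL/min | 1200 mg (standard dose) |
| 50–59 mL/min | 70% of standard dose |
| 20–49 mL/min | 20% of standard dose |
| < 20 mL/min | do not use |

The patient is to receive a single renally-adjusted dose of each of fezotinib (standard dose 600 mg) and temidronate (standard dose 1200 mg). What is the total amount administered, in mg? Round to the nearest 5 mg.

CrCl = (140 − 23) × 101.7 / (72 × 2.43) = 11898.9 / 174.96 ≈ 68.0 mL/min
CrCl ≈ 68 mL/min.
fezotinib: ≥ 60 mL/min → 100% of 600 mg = 600 mg.
temidronate: ≥ 60 mL/min → 100% of 1200 mg = 1200 mg.
Total = 600 + 1200 = 1800 mg.

1800 mg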